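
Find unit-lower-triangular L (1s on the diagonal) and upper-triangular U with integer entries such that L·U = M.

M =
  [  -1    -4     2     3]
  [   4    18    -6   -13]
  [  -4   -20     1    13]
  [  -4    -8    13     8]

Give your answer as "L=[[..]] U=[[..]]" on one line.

L=[[1,0,0,0],[-4,1,0,0],[4,-2,1,0],[4,4,1,1]] U=[[-1,-4,2,3],[0,2,2,-1],[0,0,-3,-1],[0,0,0,1]]

  r1 -= -4·r0 → [0,2,2,-1]
  r2 -= 4·r0 → [0,-4,-7,1]
  r3 -= 4·r0 → [0,8,5,-4]
  r2 -= -2·r1 → [0,0,-3,-1]
  r3 -= 4·r1 → [0,0,-3,0]
  r3 -= 1·r2 → [0,0,0,1]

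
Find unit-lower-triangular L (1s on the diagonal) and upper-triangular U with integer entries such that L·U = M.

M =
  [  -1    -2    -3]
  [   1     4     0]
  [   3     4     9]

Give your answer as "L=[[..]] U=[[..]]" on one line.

L=[[1,0,0],[-1,1,0],[-3,-1,1]] U=[[-1,-2,-3],[0,2,-3],[0,0,-3]]

  row1 -= -1·row0 → [0,2,-3]
  row2 -= -3·row0 → [0,-2,0]
  row2 -= -1·row1 → [0,0,-3]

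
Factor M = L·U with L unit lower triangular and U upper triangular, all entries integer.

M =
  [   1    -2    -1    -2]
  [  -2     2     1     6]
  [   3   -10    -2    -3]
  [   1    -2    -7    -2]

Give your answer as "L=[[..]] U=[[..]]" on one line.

  row1 -= -2·row0 → [0,-2,-1,2]
  row2 -= 3·row0 → [0,-4,1,3]
  row3 -= 1·row0 → [0,0,-6,0]
  row2 -= 2·row1 → [0,0,3,-1]
  row3 -= 0·row1 → [0,0,-6,0]
  row3 -= -2·row2 → [0,0,0,-2]

L=[[1,0,0,0],[-2,1,0,0],[3,2,1,0],[1,0,-2,1]] U=[[1,-2,-1,-2],[0,-2,-1,2],[0,0,3,-1],[0,0,0,-2]]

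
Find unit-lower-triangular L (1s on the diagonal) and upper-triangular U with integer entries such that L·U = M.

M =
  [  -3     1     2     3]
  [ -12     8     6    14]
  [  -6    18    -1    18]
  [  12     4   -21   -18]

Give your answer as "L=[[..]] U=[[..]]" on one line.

  row1 -= 4·row0 → [0,4,-2,2]
  row2 -= 2·row0 → [0,16,-5,12]
  row3 -= -4·row0 → [0,8,-13,-6]
  row2 -= 4·row1 → [0,0,3,4]
  row3 -= 2·row1 → [0,0,-9,-10]
  row3 -= -3·row2 → [0,0,0,2]

L=[[1,0,0,0],[4,1,0,0],[2,4,1,0],[-4,2,-3,1]] U=[[-3,1,2,3],[0,4,-2,2],[0,0,3,4],[0,0,0,2]]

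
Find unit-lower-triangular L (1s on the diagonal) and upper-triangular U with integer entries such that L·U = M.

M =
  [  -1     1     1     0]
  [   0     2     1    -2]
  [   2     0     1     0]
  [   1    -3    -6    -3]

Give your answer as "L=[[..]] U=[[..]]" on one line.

  row1 -= 0·row0 → [0,2,1,-2]
  row2 -= -2·row0 → [0,2,3,0]
  row3 -= -1·row0 → [0,-2,-5,-3]
  row2 -= 1·row1 → [0,0,2,2]
  row3 -= -1·row1 → [0,0,-4,-5]
  row3 -= -2·row2 → [0,0,0,-1]

L=[[1,0,0,0],[0,1,0,0],[-2,1,1,0],[-1,-1,-2,1]] U=[[-1,1,1,0],[0,2,1,-2],[0,0,2,2],[0,0,0,-1]]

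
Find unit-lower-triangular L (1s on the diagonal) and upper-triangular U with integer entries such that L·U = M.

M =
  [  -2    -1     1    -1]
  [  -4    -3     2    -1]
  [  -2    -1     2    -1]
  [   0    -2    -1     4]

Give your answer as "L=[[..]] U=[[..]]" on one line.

L=[[1,0,0,0],[2,1,0,0],[1,0,1,0],[0,2,-1,1]] U=[[-2,-1,1,-1],[0,-1,0,1],[0,0,1,0],[0,0,0,2]]

  r1 -= 2·r0 → [0,-1,0,1]
  r2 -= 1·r0 → [0,0,1,0]
  r3 -= 0·r0 → [0,-2,-1,4]
  r2 -= 0·r1 → [0,0,1,0]
  r3 -= 2·r1 → [0,0,-1,2]
  r3 -= -1·r2 → [0,0,0,2]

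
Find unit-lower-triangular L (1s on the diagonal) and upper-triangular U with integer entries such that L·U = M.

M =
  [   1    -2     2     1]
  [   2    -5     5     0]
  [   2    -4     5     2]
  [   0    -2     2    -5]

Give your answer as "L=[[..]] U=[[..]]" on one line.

L=[[1,0,0,0],[2,1,0,0],[2,0,1,0],[0,2,0,1]] U=[[1,-2,2,1],[0,-1,1,-2],[0,0,1,0],[0,0,0,-1]]

  row1 -= 2·row0 → [0,-1,1,-2]
  row2 -= 2·row0 → [0,0,1,0]
  row3 -= 0·row0 → [0,-2,2,-5]
  row2 -= 0·row1 → [0,0,1,0]
  row3 -= 2·row1 → [0,0,0,-1]
  row3 -= 0·row2 → [0,0,0,-1]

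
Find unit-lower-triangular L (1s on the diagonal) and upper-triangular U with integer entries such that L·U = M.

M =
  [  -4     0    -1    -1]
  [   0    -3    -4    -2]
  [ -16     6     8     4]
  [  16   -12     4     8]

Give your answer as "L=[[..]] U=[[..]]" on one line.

L=[[1,0,0,0],[0,1,0,0],[4,-2,1,0],[-4,4,4,1]] U=[[-4,0,-1,-1],[0,-3,-4,-2],[0,0,4,4],[0,0,0,-4]]

  row1 -= 0·row0 → [0,-3,-4,-2]
  row2 -= 4·row0 → [0,6,12,8]
  row3 -= -4·row0 → [0,-12,0,4]
  row2 -= -2·row1 → [0,0,4,4]
  row3 -= 4·row1 → [0,0,16,12]
  row3 -= 4·row2 → [0,0,0,-4]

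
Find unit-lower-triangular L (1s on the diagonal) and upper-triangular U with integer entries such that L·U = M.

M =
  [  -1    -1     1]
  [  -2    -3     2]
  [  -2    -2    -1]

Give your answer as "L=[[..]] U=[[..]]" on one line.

L=[[1,0,0],[2,1,0],[2,0,1]] U=[[-1,-1,1],[0,-1,0],[0,0,-3]]

  r1 -= 2·r0 → [0,-1,0]
  r2 -= 2·r0 → [0,0,-3]
  r2 -= 0·r1 → [0,0,-3]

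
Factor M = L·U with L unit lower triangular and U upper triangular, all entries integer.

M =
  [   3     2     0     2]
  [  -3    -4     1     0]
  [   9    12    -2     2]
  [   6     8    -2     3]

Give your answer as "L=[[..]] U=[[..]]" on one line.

L=[[1,0,0,0],[-1,1,0,0],[3,-3,1,0],[2,-2,0,1]] U=[[3,2,0,2],[0,-2,1,2],[0,0,1,2],[0,0,0,3]]

  r1 -= -1·r0 → [0,-2,1,2]
  r2 -= 3·r0 → [0,6,-2,-4]
  r3 -= 2·r0 → [0,4,-2,-1]
  r2 -= -3·r1 → [0,0,1,2]
  r3 -= -2·r1 → [0,0,0,3]
  r3 -= 0·r2 → [0,0,0,3]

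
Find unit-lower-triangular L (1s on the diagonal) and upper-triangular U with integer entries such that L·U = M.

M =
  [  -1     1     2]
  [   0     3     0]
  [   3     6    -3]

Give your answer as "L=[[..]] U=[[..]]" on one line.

L=[[1,0,0],[0,1,0],[-3,3,1]] U=[[-1,1,2],[0,3,0],[0,0,3]]

  R1 -= 0·R0 → [0,3,0]
  R2 -= -3·R0 → [0,9,3]
  R2 -= 3·R1 → [0,0,3]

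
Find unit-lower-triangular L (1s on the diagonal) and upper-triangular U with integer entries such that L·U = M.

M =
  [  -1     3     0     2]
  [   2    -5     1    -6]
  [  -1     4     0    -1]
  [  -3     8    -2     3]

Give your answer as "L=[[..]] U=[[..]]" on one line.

L=[[1,0,0,0],[-2,1,0,0],[1,1,1,0],[3,-1,1,1]] U=[[-1,3,0,2],[0,1,1,-2],[0,0,-1,-1],[0,0,0,-4]]

  r1 -= -2·r0 → [0,1,1,-2]
  r2 -= 1·r0 → [0,1,0,-3]
  r3 -= 3·r0 → [0,-1,-2,-3]
  r2 -= 1·r1 → [0,0,-1,-1]
  r3 -= -1·r1 → [0,0,-1,-5]
  r3 -= 1·r2 → [0,0,0,-4]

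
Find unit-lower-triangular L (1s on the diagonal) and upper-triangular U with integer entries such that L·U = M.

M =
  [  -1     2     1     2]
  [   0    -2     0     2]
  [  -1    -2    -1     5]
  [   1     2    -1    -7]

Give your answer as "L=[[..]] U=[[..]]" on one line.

  r1 -= 0·r0 → [0,-2,0,2]
  r2 -= 1·r0 → [0,-4,-2,3]
  r3 -= -1·r0 → [0,4,0,-5]
  r2 -= 2·r1 → [0,0,-2,-1]
  r3 -= -2·r1 → [0,0,0,-1]
  r3 -= 0·r2 → [0,0,0,-1]

L=[[1,0,0,0],[0,1,0,0],[1,2,1,0],[-1,-2,0,1]] U=[[-1,2,1,2],[0,-2,0,2],[0,0,-2,-1],[0,0,0,-1]]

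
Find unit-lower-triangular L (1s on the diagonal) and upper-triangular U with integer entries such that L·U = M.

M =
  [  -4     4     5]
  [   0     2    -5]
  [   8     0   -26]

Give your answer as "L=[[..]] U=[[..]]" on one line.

  r1 -= 0·r0 → [0,2,-5]
  r2 -= -2·r0 → [0,8,-16]
  r2 -= 4·r1 → [0,0,4]

L=[[1,0,0],[0,1,0],[-2,4,1]] U=[[-4,4,5],[0,2,-5],[0,0,4]]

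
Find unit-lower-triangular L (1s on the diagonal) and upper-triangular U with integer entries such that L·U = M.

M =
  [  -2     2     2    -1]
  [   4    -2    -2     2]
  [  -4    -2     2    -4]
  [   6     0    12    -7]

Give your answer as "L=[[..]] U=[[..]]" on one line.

  R1 -= -2·R0 → [0,2,2,0]
  R2 -= 2·R0 → [0,-6,-2,-2]
  R3 -= -3·R0 → [0,6,18,-10]
  R2 -= -3·R1 → [0,0,4,-2]
  R3 -= 3·R1 → [0,0,12,-10]
  R3 -= 3·R2 → [0,0,0,-4]

L=[[1,0,0,0],[-2,1,0,0],[2,-3,1,0],[-3,3,3,1]] U=[[-2,2,2,-1],[0,2,2,0],[0,0,4,-2],[0,0,0,-4]]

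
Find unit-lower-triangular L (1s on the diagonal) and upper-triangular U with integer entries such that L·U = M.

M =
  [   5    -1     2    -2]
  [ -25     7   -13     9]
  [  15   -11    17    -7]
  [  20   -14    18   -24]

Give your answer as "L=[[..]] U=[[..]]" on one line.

  r1 -= -5·r0 → [0,2,-3,-1]
  r2 -= 3·r0 → [0,-8,11,-1]
  r3 -= 4·r0 → [0,-10,10,-16]
  r2 -= -4·r1 → [0,0,-1,-5]
  r3 -= -5·r1 → [0,0,-5,-21]
  r3 -= 5·r2 → [0,0,0,4]

L=[[1,0,0,0],[-5,1,0,0],[3,-4,1,0],[4,-5,5,1]] U=[[5,-1,2,-2],[0,2,-3,-1],[0,0,-1,-5],[0,0,0,4]]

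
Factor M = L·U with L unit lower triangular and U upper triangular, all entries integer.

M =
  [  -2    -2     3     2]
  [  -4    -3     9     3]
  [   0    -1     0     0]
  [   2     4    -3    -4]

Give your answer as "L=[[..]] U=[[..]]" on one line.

L=[[1,0,0,0],[2,1,0,0],[0,-1,1,0],[-1,2,-2,1]] U=[[-2,-2,3,2],[0,1,3,-1],[0,0,3,-1],[0,0,0,-2]]

  row1 -= 2·row0 → [0,1,3,-1]
  row2 -= 0·row0 → [0,-1,0,0]
  row3 -= -1·row0 → [0,2,0,-2]
  row2 -= -1·row1 → [0,0,3,-1]
  row3 -= 2·row1 → [0,0,-6,0]
  row3 -= -2·row2 → [0,0,0,-2]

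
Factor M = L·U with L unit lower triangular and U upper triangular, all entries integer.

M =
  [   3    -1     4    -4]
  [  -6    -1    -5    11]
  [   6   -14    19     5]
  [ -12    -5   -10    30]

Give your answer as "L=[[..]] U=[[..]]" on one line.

  row1 -= -2·row0 → [0,-3,3,3]
  row2 -= 2·row0 → [0,-12,11,13]
  row3 -= -4·row0 → [0,-9,6,14]
  row2 -= 4·row1 → [0,0,-1,1]
  row3 -= 3·row1 → [0,0,-3,5]
  row3 -= 3·row2 → [0,0,0,2]

L=[[1,0,0,0],[-2,1,0,0],[2,4,1,0],[-4,3,3,1]] U=[[3,-1,4,-4],[0,-3,3,3],[0,0,-1,1],[0,0,0,2]]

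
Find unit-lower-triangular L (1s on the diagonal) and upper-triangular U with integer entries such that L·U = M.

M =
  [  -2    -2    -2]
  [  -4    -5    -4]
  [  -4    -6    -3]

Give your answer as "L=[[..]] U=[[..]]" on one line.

  R1 -= 2·R0 → [0,-1,0]
  R2 -= 2·R0 → [0,-2,1]
  R2 -= 2·R1 → [0,0,1]

L=[[1,0,0],[2,1,0],[2,2,1]] U=[[-2,-2,-2],[0,-1,0],[0,0,1]]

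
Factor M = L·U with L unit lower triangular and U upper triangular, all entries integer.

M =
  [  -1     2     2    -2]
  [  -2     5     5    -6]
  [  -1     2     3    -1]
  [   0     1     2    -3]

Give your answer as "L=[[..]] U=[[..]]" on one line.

  r1 -= 2·r0 → [0,1,1,-2]
  r2 -= 1·r0 → [0,0,1,1]
  r3 -= 0·r0 → [0,1,2,-3]
  r2 -= 0·r1 → [0,0,1,1]
  r3 -= 1·r1 → [0,0,1,-1]
  r3 -= 1·r2 → [0,0,0,-2]

L=[[1,0,0,0],[2,1,0,0],[1,0,1,0],[0,1,1,1]] U=[[-1,2,2,-2],[0,1,1,-2],[0,0,1,1],[0,0,0,-2]]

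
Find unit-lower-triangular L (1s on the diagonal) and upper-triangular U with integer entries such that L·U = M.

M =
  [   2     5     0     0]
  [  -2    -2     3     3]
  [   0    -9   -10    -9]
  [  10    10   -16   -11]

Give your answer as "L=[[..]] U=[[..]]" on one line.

  row1 -= -1·row0 → [0,3,3,3]
  row2 -= 0·row0 → [0,-9,-10,-9]
  row3 -= 5·row0 → [0,-15,-16,-11]
  row2 -= -3·row1 → [0,0,-1,0]
  row3 -= -5·row1 → [0,0,-1,4]
  row3 -= 1·row2 → [0,0,0,4]

L=[[1,0,0,0],[-1,1,0,0],[0,-3,1,0],[5,-5,1,1]] U=[[2,5,0,0],[0,3,3,3],[0,0,-1,0],[0,0,0,4]]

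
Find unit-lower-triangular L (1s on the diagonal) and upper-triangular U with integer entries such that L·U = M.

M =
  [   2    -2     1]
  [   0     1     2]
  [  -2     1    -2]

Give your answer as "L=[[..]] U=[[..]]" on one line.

  r1 -= 0·r0 → [0,1,2]
  r2 -= -1·r0 → [0,-1,-1]
  r2 -= -1·r1 → [0,0,1]

L=[[1,0,0],[0,1,0],[-1,-1,1]] U=[[2,-2,1],[0,1,2],[0,0,1]]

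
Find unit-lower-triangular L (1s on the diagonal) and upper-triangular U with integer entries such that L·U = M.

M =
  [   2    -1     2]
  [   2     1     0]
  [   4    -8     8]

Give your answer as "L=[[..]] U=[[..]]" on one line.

  r1 -= 1·r0 → [0,2,-2]
  r2 -= 2·r0 → [0,-6,4]
  r2 -= -3·r1 → [0,0,-2]

L=[[1,0,0],[1,1,0],[2,-3,1]] U=[[2,-1,2],[0,2,-2],[0,0,-2]]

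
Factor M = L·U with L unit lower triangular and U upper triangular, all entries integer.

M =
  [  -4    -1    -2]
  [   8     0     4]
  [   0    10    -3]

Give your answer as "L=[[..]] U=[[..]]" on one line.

  R1 -= -2·R0 → [0,-2,0]
  R2 -= 0·R0 → [0,10,-3]
  R2 -= -5·R1 → [0,0,-3]

L=[[1,0,0],[-2,1,0],[0,-5,1]] U=[[-4,-1,-2],[0,-2,0],[0,0,-3]]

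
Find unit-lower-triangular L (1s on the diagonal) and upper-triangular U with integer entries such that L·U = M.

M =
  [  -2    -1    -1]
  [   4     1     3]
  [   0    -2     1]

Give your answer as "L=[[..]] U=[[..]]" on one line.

  R1 -= -2·R0 → [0,-1,1]
  R2 -= 0·R0 → [0,-2,1]
  R2 -= 2·R1 → [0,0,-1]

L=[[1,0,0],[-2,1,0],[0,2,1]] U=[[-2,-1,-1],[0,-1,1],[0,0,-1]]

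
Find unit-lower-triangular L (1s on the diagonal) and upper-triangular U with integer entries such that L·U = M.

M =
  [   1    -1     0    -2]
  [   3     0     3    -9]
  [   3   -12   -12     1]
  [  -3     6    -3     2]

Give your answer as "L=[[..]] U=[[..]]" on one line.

L=[[1,0,0,0],[3,1,0,0],[3,-3,1,0],[-3,1,2,1]] U=[[1,-1,0,-2],[0,3,3,-3],[0,0,-3,-2],[0,0,0,3]]

  r1 -= 3·r0 → [0,3,3,-3]
  r2 -= 3·r0 → [0,-9,-12,7]
  r3 -= -3·r0 → [0,3,-3,-4]
  r2 -= -3·r1 → [0,0,-3,-2]
  r3 -= 1·r1 → [0,0,-6,-1]
  r3 -= 2·r2 → [0,0,0,3]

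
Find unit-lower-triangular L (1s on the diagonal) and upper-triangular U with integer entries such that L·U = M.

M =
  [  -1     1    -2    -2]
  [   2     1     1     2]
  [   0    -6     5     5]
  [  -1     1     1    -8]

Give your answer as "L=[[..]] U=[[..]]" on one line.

  row1 -= -2·row0 → [0,3,-3,-2]
  row2 -= 0·row0 → [0,-6,5,5]
  row3 -= 1·row0 → [0,0,3,-6]
  row2 -= -2·row1 → [0,0,-1,1]
  row3 -= 0·row1 → [0,0,3,-6]
  row3 -= -3·row2 → [0,0,0,-3]

L=[[1,0,0,0],[-2,1,0,0],[0,-2,1,0],[1,0,-3,1]] U=[[-1,1,-2,-2],[0,3,-3,-2],[0,0,-1,1],[0,0,0,-3]]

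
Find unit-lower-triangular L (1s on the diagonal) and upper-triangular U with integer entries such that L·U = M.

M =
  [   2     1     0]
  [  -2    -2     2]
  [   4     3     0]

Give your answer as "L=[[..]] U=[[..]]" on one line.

  r1 -= -1·r0 → [0,-1,2]
  r2 -= 2·r0 → [0,1,0]
  r2 -= -1·r1 → [0,0,2]

L=[[1,0,0],[-1,1,0],[2,-1,1]] U=[[2,1,0],[0,-1,2],[0,0,2]]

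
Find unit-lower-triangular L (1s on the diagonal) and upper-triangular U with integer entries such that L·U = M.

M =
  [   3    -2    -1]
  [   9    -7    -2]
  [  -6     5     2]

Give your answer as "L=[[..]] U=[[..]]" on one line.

L=[[1,0,0],[3,1,0],[-2,-1,1]] U=[[3,-2,-1],[0,-1,1],[0,0,1]]

  r1 -= 3·r0 → [0,-1,1]
  r2 -= -2·r0 → [0,1,0]
  r2 -= -1·r1 → [0,0,1]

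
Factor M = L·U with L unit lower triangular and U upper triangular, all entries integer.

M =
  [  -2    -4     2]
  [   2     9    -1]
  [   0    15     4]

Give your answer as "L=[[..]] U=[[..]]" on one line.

L=[[1,0,0],[-1,1,0],[0,3,1]] U=[[-2,-4,2],[0,5,1],[0,0,1]]

  R1 -= -1·R0 → [0,5,1]
  R2 -= 0·R0 → [0,15,4]
  R2 -= 3·R1 → [0,0,1]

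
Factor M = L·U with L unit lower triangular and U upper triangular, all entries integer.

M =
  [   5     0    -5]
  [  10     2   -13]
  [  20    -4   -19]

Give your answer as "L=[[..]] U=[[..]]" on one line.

  R1 -= 2·R0 → [0,2,-3]
  R2 -= 4·R0 → [0,-4,1]
  R2 -= -2·R1 → [0,0,-5]

L=[[1,0,0],[2,1,0],[4,-2,1]] U=[[5,0,-5],[0,2,-3],[0,0,-5]]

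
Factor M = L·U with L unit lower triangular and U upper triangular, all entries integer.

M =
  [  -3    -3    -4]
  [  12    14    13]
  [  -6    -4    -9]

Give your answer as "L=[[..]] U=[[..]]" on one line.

  row1 -= -4·row0 → [0,2,-3]
  row2 -= 2·row0 → [0,2,-1]
  row2 -= 1·row1 → [0,0,2]

L=[[1,0,0],[-4,1,0],[2,1,1]] U=[[-3,-3,-4],[0,2,-3],[0,0,2]]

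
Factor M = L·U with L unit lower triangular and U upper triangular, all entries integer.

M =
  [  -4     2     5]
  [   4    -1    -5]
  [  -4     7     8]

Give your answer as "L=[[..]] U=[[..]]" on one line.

L=[[1,0,0],[-1,1,0],[1,5,1]] U=[[-4,2,5],[0,1,0],[0,0,3]]

  row1 -= -1·row0 → [0,1,0]
  row2 -= 1·row0 → [0,5,3]
  row2 -= 5·row1 → [0,0,3]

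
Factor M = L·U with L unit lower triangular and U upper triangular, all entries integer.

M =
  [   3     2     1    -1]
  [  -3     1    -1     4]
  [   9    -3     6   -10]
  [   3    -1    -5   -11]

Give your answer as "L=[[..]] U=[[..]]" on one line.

L=[[1,0,0,0],[-1,1,0,0],[3,-3,1,0],[1,-1,-2,1]] U=[[3,2,1,-1],[0,3,0,3],[0,0,3,2],[0,0,0,-3]]

  R1 -= -1·R0 → [0,3,0,3]
  R2 -= 3·R0 → [0,-9,3,-7]
  R3 -= 1·R0 → [0,-3,-6,-10]
  R2 -= -3·R1 → [0,0,3,2]
  R3 -= -1·R1 → [0,0,-6,-7]
  R3 -= -2·R2 → [0,0,0,-3]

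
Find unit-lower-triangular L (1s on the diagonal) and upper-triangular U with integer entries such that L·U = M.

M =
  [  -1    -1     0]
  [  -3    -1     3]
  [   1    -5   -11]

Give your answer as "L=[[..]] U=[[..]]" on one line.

L=[[1,0,0],[3,1,0],[-1,-3,1]] U=[[-1,-1,0],[0,2,3],[0,0,-2]]

  R1 -= 3·R0 → [0,2,3]
  R2 -= -1·R0 → [0,-6,-11]
  R2 -= -3·R1 → [0,0,-2]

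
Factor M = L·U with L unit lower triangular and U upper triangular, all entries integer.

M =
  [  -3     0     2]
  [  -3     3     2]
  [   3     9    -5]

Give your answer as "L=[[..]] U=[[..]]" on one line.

  r1 -= 1·r0 → [0,3,0]
  r2 -= -1·r0 → [0,9,-3]
  r2 -= 3·r1 → [0,0,-3]

L=[[1,0,0],[1,1,0],[-1,3,1]] U=[[-3,0,2],[0,3,0],[0,0,-3]]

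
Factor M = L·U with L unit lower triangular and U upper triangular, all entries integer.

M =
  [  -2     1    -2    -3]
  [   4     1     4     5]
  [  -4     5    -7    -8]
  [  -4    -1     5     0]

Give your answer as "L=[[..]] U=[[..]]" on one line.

  row1 -= -2·row0 → [0,3,0,-1]
  row2 -= 2·row0 → [0,3,-3,-2]
  row3 -= 2·row0 → [0,-3,9,6]
  row2 -= 1·row1 → [0,0,-3,-1]
  row3 -= -1·row1 → [0,0,9,5]
  row3 -= -3·row2 → [0,0,0,2]

L=[[1,0,0,0],[-2,1,0,0],[2,1,1,0],[2,-1,-3,1]] U=[[-2,1,-2,-3],[0,3,0,-1],[0,0,-3,-1],[0,0,0,2]]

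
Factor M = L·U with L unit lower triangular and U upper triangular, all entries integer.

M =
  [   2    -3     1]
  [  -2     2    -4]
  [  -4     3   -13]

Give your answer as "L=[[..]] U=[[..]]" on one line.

L=[[1,0,0],[-1,1,0],[-2,3,1]] U=[[2,-3,1],[0,-1,-3],[0,0,-2]]

  row1 -= -1·row0 → [0,-1,-3]
  row2 -= -2·row0 → [0,-3,-11]
  row2 -= 3·row1 → [0,0,-2]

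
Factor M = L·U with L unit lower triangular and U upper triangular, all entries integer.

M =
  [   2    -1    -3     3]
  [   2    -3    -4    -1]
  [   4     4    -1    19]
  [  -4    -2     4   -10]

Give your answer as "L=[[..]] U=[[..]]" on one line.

  r1 -= 1·r0 → [0,-2,-1,-4]
  r2 -= 2·r0 → [0,6,5,13]
  r3 -= -2·r0 → [0,-4,-2,-4]
  r2 -= -3·r1 → [0,0,2,1]
  r3 -= 2·r1 → [0,0,0,4]
  r3 -= 0·r2 → [0,0,0,4]

L=[[1,0,0,0],[1,1,0,0],[2,-3,1,0],[-2,2,0,1]] U=[[2,-1,-3,3],[0,-2,-1,-4],[0,0,2,1],[0,0,0,4]]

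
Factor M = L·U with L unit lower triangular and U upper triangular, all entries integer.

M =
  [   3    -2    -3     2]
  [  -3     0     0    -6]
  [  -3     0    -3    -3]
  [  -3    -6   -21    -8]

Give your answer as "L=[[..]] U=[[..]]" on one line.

  row1 -= -1·row0 → [0,-2,-3,-4]
  row2 -= -1·row0 → [0,-2,-6,-1]
  row3 -= -1·row0 → [0,-8,-24,-6]
  row2 -= 1·row1 → [0,0,-3,3]
  row3 -= 4·row1 → [0,0,-12,10]
  row3 -= 4·row2 → [0,0,0,-2]

L=[[1,0,0,0],[-1,1,0,0],[-1,1,1,0],[-1,4,4,1]] U=[[3,-2,-3,2],[0,-2,-3,-4],[0,0,-3,3],[0,0,0,-2]]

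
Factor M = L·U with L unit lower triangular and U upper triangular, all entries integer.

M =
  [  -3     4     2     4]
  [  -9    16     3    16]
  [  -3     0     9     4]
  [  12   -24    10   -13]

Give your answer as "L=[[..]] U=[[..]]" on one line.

  R1 -= 3·R0 → [0,4,-3,4]
  R2 -= 1·R0 → [0,-4,7,0]
  R3 -= -4·R0 → [0,-8,18,3]
  R2 -= -1·R1 → [0,0,4,4]
  R3 -= -2·R1 → [0,0,12,11]
  R3 -= 3·R2 → [0,0,0,-1]

L=[[1,0,0,0],[3,1,0,0],[1,-1,1,0],[-4,-2,3,1]] U=[[-3,4,2,4],[0,4,-3,4],[0,0,4,4],[0,0,0,-1]]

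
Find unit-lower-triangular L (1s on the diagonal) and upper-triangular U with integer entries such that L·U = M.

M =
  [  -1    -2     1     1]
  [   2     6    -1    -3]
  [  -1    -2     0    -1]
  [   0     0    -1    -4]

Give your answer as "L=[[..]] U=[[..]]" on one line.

  r1 -= -2·r0 → [0,2,1,-1]
  r2 -= 1·r0 → [0,0,-1,-2]
  r3 -= 0·r0 → [0,0,-1,-4]
  r2 -= 0·r1 → [0,0,-1,-2]
  r3 -= 0·r1 → [0,0,-1,-4]
  r3 -= 1·r2 → [0,0,0,-2]

L=[[1,0,0,0],[-2,1,0,0],[1,0,1,0],[0,0,1,1]] U=[[-1,-2,1,1],[0,2,1,-1],[0,0,-1,-2],[0,0,0,-2]]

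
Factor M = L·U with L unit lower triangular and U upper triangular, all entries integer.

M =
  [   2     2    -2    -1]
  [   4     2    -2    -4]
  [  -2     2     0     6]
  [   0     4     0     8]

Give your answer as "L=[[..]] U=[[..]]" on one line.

L=[[1,0,0,0],[2,1,0,0],[-1,-2,1,0],[0,-2,2,1]] U=[[2,2,-2,-1],[0,-2,2,-2],[0,0,2,1],[0,0,0,2]]

  row1 -= 2·row0 → [0,-2,2,-2]
  row2 -= -1·row0 → [0,4,-2,5]
  row3 -= 0·row0 → [0,4,0,8]
  row2 -= -2·row1 → [0,0,2,1]
  row3 -= -2·row1 → [0,0,4,4]
  row3 -= 2·row2 → [0,0,0,2]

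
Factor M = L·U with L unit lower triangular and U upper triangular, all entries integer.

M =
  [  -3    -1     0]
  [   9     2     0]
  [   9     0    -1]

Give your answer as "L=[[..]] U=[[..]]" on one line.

  r1 -= -3·r0 → [0,-1,0]
  r2 -= -3·r0 → [0,-3,-1]
  r2 -= 3·r1 → [0,0,-1]

L=[[1,0,0],[-3,1,0],[-3,3,1]] U=[[-3,-1,0],[0,-1,0],[0,0,-1]]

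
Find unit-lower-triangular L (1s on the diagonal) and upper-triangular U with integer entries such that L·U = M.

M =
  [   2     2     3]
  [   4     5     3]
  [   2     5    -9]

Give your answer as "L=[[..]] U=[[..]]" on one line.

  R1 -= 2·R0 → [0,1,-3]
  R2 -= 1·R0 → [0,3,-12]
  R2 -= 3·R1 → [0,0,-3]

L=[[1,0,0],[2,1,0],[1,3,1]] U=[[2,2,3],[0,1,-3],[0,0,-3]]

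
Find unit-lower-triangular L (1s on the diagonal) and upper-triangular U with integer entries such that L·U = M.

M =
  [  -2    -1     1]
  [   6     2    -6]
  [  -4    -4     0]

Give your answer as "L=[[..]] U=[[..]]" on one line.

  row1 -= -3·row0 → [0,-1,-3]
  row2 -= 2·row0 → [0,-2,-2]
  row2 -= 2·row1 → [0,0,4]

L=[[1,0,0],[-3,1,0],[2,2,1]] U=[[-2,-1,1],[0,-1,-3],[0,0,4]]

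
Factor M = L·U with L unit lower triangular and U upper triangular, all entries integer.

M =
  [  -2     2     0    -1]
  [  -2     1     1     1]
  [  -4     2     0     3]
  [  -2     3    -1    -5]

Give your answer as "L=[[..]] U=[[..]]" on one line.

L=[[1,0,0,0],[1,1,0,0],[2,2,1,0],[1,-1,0,1]] U=[[-2,2,0,-1],[0,-1,1,2],[0,0,-2,1],[0,0,0,-2]]

  row1 -= 1·row0 → [0,-1,1,2]
  row2 -= 2·row0 → [0,-2,0,5]
  row3 -= 1·row0 → [0,1,-1,-4]
  row2 -= 2·row1 → [0,0,-2,1]
  row3 -= -1·row1 → [0,0,0,-2]
  row3 -= 0·row2 → [0,0,0,-2]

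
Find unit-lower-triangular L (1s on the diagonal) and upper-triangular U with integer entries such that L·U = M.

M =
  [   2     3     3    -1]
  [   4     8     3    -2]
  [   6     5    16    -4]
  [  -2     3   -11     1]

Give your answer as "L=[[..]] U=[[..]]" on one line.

  r1 -= 2·r0 → [0,2,-3,0]
  r2 -= 3·r0 → [0,-4,7,-1]
  r3 -= -1·r0 → [0,6,-8,0]
  r2 -= -2·r1 → [0,0,1,-1]
  r3 -= 3·r1 → [0,0,1,0]
  r3 -= 1·r2 → [0,0,0,1]

L=[[1,0,0,0],[2,1,0,0],[3,-2,1,0],[-1,3,1,1]] U=[[2,3,3,-1],[0,2,-3,0],[0,0,1,-1],[0,0,0,1]]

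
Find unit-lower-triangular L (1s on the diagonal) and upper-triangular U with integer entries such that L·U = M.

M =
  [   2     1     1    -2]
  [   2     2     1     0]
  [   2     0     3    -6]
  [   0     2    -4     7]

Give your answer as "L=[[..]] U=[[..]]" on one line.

  R1 -= 1·R0 → [0,1,0,2]
  R2 -= 1·R0 → [0,-1,2,-4]
  R3 -= 0·R0 → [0,2,-4,7]
  R2 -= -1·R1 → [0,0,2,-2]
  R3 -= 2·R1 → [0,0,-4,3]
  R3 -= -2·R2 → [0,0,0,-1]

L=[[1,0,0,0],[1,1,0,0],[1,-1,1,0],[0,2,-2,1]] U=[[2,1,1,-2],[0,1,0,2],[0,0,2,-2],[0,0,0,-1]]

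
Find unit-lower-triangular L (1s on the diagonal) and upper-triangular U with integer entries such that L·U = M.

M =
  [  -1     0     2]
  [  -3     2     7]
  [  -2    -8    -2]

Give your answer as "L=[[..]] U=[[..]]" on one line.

  R1 -= 3·R0 → [0,2,1]
  R2 -= 2·R0 → [0,-8,-6]
  R2 -= -4·R1 → [0,0,-2]

L=[[1,0,0],[3,1,0],[2,-4,1]] U=[[-1,0,2],[0,2,1],[0,0,-2]]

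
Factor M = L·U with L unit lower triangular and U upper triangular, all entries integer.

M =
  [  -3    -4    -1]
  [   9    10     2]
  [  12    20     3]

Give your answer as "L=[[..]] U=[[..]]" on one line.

L=[[1,0,0],[-3,1,0],[-4,-2,1]] U=[[-3,-4,-1],[0,-2,-1],[0,0,-3]]

  R1 -= -3·R0 → [0,-2,-1]
  R2 -= -4·R0 → [0,4,-1]
  R2 -= -2·R1 → [0,0,-3]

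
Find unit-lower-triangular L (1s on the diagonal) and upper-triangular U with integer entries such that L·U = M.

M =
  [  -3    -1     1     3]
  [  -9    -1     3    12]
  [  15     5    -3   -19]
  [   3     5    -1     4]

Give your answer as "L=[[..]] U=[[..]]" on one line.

L=[[1,0,0,0],[3,1,0,0],[-5,0,1,0],[-1,2,0,1]] U=[[-3,-1,1,3],[0,2,0,3],[0,0,2,-4],[0,0,0,1]]

  R1 -= 3·R0 → [0,2,0,3]
  R2 -= -5·R0 → [0,0,2,-4]
  R3 -= -1·R0 → [0,4,0,7]
  R2 -= 0·R1 → [0,0,2,-4]
  R3 -= 2·R1 → [0,0,0,1]
  R3 -= 0·R2 → [0,0,0,1]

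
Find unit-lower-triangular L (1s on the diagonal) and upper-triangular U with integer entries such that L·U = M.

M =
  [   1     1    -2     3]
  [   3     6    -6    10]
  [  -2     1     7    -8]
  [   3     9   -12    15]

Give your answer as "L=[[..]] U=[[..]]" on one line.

  row1 -= 3·row0 → [0,3,0,1]
  row2 -= -2·row0 → [0,3,3,-2]
  row3 -= 3·row0 → [0,6,-6,6]
  row2 -= 1·row1 → [0,0,3,-3]
  row3 -= 2·row1 → [0,0,-6,4]
  row3 -= -2·row2 → [0,0,0,-2]

L=[[1,0,0,0],[3,1,0,0],[-2,1,1,0],[3,2,-2,1]] U=[[1,1,-2,3],[0,3,0,1],[0,0,3,-3],[0,0,0,-2]]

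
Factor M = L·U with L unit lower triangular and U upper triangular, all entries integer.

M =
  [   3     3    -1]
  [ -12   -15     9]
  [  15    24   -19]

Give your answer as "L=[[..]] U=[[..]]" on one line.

L=[[1,0,0],[-4,1,0],[5,-3,1]] U=[[3,3,-1],[0,-3,5],[0,0,1]]

  row1 -= -4·row0 → [0,-3,5]
  row2 -= 5·row0 → [0,9,-14]
  row2 -= -3·row1 → [0,0,1]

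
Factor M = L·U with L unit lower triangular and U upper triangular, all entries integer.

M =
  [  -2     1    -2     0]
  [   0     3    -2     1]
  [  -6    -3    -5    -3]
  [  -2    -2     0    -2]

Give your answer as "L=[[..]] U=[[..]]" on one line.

  r1 -= 0·r0 → [0,3,-2,1]
  r2 -= 3·r0 → [0,-6,1,-3]
  r3 -= 1·r0 → [0,-3,2,-2]
  r2 -= -2·r1 → [0,0,-3,-1]
  r3 -= -1·r1 → [0,0,0,-1]
  r3 -= 0·r2 → [0,0,0,-1]

L=[[1,0,0,0],[0,1,0,0],[3,-2,1,0],[1,-1,0,1]] U=[[-2,1,-2,0],[0,3,-2,1],[0,0,-3,-1],[0,0,0,-1]]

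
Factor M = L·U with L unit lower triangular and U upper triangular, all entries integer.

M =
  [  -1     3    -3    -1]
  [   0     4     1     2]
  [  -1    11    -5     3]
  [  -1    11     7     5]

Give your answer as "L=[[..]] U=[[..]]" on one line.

L=[[1,0,0,0],[0,1,0,0],[1,2,1,0],[1,2,-2,1]] U=[[-1,3,-3,-1],[0,4,1,2],[0,0,-4,0],[0,0,0,2]]

  R1 -= 0·R0 → [0,4,1,2]
  R2 -= 1·R0 → [0,8,-2,4]
  R3 -= 1·R0 → [0,8,10,6]
  R2 -= 2·R1 → [0,0,-4,0]
  R3 -= 2·R1 → [0,0,8,2]
  R3 -= -2·R2 → [0,0,0,2]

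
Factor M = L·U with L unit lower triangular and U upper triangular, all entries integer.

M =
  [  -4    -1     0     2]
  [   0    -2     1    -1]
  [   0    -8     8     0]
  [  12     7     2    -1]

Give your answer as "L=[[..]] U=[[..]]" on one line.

  R1 -= 0·R0 → [0,-2,1,-1]
  R2 -= 0·R0 → [0,-8,8,0]
  R3 -= -3·R0 → [0,4,2,5]
  R2 -= 4·R1 → [0,0,4,4]
  R3 -= -2·R1 → [0,0,4,3]
  R3 -= 1·R2 → [0,0,0,-1]

L=[[1,0,0,0],[0,1,0,0],[0,4,1,0],[-3,-2,1,1]] U=[[-4,-1,0,2],[0,-2,1,-1],[0,0,4,4],[0,0,0,-1]]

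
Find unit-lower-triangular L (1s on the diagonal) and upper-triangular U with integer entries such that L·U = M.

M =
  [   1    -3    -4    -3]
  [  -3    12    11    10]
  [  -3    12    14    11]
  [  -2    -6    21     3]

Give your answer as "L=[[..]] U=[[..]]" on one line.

  r1 -= -3·r0 → [0,3,-1,1]
  r2 -= -3·r0 → [0,3,2,2]
  r3 -= -2·r0 → [0,-12,13,-3]
  r2 -= 1·r1 → [0,0,3,1]
  r3 -= -4·r1 → [0,0,9,1]
  r3 -= 3·r2 → [0,0,0,-2]

L=[[1,0,0,0],[-3,1,0,0],[-3,1,1,0],[-2,-4,3,1]] U=[[1,-3,-4,-3],[0,3,-1,1],[0,0,3,1],[0,0,0,-2]]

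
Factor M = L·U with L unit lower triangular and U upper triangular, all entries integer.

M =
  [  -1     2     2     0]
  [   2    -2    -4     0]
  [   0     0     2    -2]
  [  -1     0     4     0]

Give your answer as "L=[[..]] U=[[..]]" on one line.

L=[[1,0,0,0],[-2,1,0,0],[0,0,1,0],[1,-1,1,1]] U=[[-1,2,2,0],[0,2,0,0],[0,0,2,-2],[0,0,0,2]]

  r1 -= -2·r0 → [0,2,0,0]
  r2 -= 0·r0 → [0,0,2,-2]
  r3 -= 1·r0 → [0,-2,2,0]
  r2 -= 0·r1 → [0,0,2,-2]
  r3 -= -1·r1 → [0,0,2,0]
  r3 -= 1·r2 → [0,0,0,2]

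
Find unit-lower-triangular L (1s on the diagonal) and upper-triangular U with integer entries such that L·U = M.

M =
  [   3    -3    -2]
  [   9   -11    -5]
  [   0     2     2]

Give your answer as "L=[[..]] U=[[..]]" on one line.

L=[[1,0,0],[3,1,0],[0,-1,1]] U=[[3,-3,-2],[0,-2,1],[0,0,3]]

  R1 -= 3·R0 → [0,-2,1]
  R2 -= 0·R0 → [0,2,2]
  R2 -= -1·R1 → [0,0,3]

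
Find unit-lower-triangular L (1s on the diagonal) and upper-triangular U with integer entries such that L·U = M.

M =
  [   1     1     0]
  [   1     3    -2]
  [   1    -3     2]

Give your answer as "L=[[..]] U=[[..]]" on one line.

  R1 -= 1·R0 → [0,2,-2]
  R2 -= 1·R0 → [0,-4,2]
  R2 -= -2·R1 → [0,0,-2]

L=[[1,0,0],[1,1,0],[1,-2,1]] U=[[1,1,0],[0,2,-2],[0,0,-2]]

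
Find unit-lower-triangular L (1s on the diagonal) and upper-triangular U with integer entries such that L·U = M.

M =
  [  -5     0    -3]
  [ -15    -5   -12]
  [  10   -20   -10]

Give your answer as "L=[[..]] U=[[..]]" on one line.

L=[[1,0,0],[3,1,0],[-2,4,1]] U=[[-5,0,-3],[0,-5,-3],[0,0,-4]]

  row1 -= 3·row0 → [0,-5,-3]
  row2 -= -2·row0 → [0,-20,-16]
  row2 -= 4·row1 → [0,0,-4]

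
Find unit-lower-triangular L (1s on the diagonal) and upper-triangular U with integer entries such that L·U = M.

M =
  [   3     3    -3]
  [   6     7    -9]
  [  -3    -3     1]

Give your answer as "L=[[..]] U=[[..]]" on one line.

  r1 -= 2·r0 → [0,1,-3]
  r2 -= -1·r0 → [0,0,-2]
  r2 -= 0·r1 → [0,0,-2]

L=[[1,0,0],[2,1,0],[-1,0,1]] U=[[3,3,-3],[0,1,-3],[0,0,-2]]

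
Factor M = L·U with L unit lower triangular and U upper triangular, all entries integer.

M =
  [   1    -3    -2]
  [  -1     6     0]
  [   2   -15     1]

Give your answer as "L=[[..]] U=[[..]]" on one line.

L=[[1,0,0],[-1,1,0],[2,-3,1]] U=[[1,-3,-2],[0,3,-2],[0,0,-1]]

  r1 -= -1·r0 → [0,3,-2]
  r2 -= 2·r0 → [0,-9,5]
  r2 -= -3·r1 → [0,0,-1]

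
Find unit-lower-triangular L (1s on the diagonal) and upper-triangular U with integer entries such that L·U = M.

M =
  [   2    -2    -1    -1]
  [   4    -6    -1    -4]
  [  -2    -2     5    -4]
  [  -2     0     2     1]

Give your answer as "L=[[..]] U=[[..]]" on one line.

  R1 -= 2·R0 → [0,-2,1,-2]
  R2 -= -1·R0 → [0,-4,4,-5]
  R3 -= -1·R0 → [0,-2,1,0]
  R2 -= 2·R1 → [0,0,2,-1]
  R3 -= 1·R1 → [0,0,0,2]
  R3 -= 0·R2 → [0,0,0,2]

L=[[1,0,0,0],[2,1,0,0],[-1,2,1,0],[-1,1,0,1]] U=[[2,-2,-1,-1],[0,-2,1,-2],[0,0,2,-1],[0,0,0,2]]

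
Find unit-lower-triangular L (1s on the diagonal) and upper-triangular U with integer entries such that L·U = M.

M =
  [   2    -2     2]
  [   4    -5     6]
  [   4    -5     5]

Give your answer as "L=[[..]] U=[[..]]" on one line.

L=[[1,0,0],[2,1,0],[2,1,1]] U=[[2,-2,2],[0,-1,2],[0,0,-1]]

  r1 -= 2·r0 → [0,-1,2]
  r2 -= 2·r0 → [0,-1,1]
  r2 -= 1·r1 → [0,0,-1]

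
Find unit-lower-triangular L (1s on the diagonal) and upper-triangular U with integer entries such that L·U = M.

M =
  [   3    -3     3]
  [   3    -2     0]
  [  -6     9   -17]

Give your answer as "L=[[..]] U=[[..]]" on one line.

  r1 -= 1·r0 → [0,1,-3]
  r2 -= -2·r0 → [0,3,-11]
  r2 -= 3·r1 → [0,0,-2]

L=[[1,0,0],[1,1,0],[-2,3,1]] U=[[3,-3,3],[0,1,-3],[0,0,-2]]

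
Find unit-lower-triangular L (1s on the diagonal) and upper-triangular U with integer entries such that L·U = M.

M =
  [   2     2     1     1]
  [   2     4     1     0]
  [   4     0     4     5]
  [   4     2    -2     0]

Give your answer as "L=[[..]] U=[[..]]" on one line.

  R1 -= 1·R0 → [0,2,0,-1]
  R2 -= 2·R0 → [0,-4,2,3]
  R3 -= 2·R0 → [0,-2,-4,-2]
  R2 -= -2·R1 → [0,0,2,1]
  R3 -= -1·R1 → [0,0,-4,-3]
  R3 -= -2·R2 → [0,0,0,-1]

L=[[1,0,0,0],[1,1,0,0],[2,-2,1,0],[2,-1,-2,1]] U=[[2,2,1,1],[0,2,0,-1],[0,0,2,1],[0,0,0,-1]]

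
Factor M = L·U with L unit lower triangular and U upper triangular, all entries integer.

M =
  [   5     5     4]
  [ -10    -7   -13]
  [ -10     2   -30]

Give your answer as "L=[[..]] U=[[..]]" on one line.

  row1 -= -2·row0 → [0,3,-5]
  row2 -= -2·row0 → [0,12,-22]
  row2 -= 4·row1 → [0,0,-2]

L=[[1,0,0],[-2,1,0],[-2,4,1]] U=[[5,5,4],[0,3,-5],[0,0,-2]]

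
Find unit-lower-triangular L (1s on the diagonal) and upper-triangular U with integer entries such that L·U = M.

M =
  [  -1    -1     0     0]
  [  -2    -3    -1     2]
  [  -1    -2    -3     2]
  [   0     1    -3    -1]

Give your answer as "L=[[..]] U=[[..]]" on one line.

  row1 -= 2·row0 → [0,-1,-1,2]
  row2 -= 1·row0 → [0,-1,-3,2]
  row3 -= 0·row0 → [0,1,-3,-1]
  row2 -= 1·row1 → [0,0,-2,0]
  row3 -= -1·row1 → [0,0,-4,1]
  row3 -= 2·row2 → [0,0,0,1]

L=[[1,0,0,0],[2,1,0,0],[1,1,1,0],[0,-1,2,1]] U=[[-1,-1,0,0],[0,-1,-1,2],[0,0,-2,0],[0,0,0,1]]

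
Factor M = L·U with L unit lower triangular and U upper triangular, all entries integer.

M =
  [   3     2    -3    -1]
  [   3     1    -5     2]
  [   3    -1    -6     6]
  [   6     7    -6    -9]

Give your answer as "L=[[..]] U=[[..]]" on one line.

L=[[1,0,0,0],[1,1,0,0],[1,3,1,0],[2,-3,-2,1]] U=[[3,2,-3,-1],[0,-1,-2,3],[0,0,3,-2],[0,0,0,-2]]

  R1 -= 1·R0 → [0,-1,-2,3]
  R2 -= 1·R0 → [0,-3,-3,7]
  R3 -= 2·R0 → [0,3,0,-7]
  R2 -= 3·R1 → [0,0,3,-2]
  R3 -= -3·R1 → [0,0,-6,2]
  R3 -= -2·R2 → [0,0,0,-2]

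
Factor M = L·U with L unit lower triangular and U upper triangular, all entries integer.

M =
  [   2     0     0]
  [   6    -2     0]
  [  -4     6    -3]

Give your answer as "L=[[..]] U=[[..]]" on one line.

L=[[1,0,0],[3,1,0],[-2,-3,1]] U=[[2,0,0],[0,-2,0],[0,0,-3]]

  row1 -= 3·row0 → [0,-2,0]
  row2 -= -2·row0 → [0,6,-3]
  row2 -= -3·row1 → [0,0,-3]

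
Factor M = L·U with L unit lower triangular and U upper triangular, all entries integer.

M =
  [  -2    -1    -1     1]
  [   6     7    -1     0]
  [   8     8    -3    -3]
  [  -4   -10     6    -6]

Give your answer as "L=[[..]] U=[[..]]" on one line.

  r1 -= -3·r0 → [0,4,-4,3]
  r2 -= -4·r0 → [0,4,-7,1]
  r3 -= 2·r0 → [0,-8,8,-8]
  r2 -= 1·r1 → [0,0,-3,-2]
  r3 -= -2·r1 → [0,0,0,-2]
  r3 -= 0·r2 → [0,0,0,-2]

L=[[1,0,0,0],[-3,1,0,0],[-4,1,1,0],[2,-2,0,1]] U=[[-2,-1,-1,1],[0,4,-4,3],[0,0,-3,-2],[0,0,0,-2]]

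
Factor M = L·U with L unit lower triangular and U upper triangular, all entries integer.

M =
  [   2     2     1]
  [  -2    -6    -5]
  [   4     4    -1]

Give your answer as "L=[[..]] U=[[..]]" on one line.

  R1 -= -1·R0 → [0,-4,-4]
  R2 -= 2·R0 → [0,0,-3]
  R2 -= 0·R1 → [0,0,-3]

L=[[1,0,0],[-1,1,0],[2,0,1]] U=[[2,2,1],[0,-4,-4],[0,0,-3]]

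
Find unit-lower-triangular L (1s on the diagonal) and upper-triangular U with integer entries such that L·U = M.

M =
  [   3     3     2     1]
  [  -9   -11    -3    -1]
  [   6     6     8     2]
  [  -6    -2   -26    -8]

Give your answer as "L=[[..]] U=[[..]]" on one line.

  row1 -= -3·row0 → [0,-2,3,2]
  row2 -= 2·row0 → [0,0,4,0]
  row3 -= -2·row0 → [0,4,-22,-6]
  row2 -= 0·row1 → [0,0,4,0]
  row3 -= -2·row1 → [0,0,-16,-2]
  row3 -= -4·row2 → [0,0,0,-2]

L=[[1,0,0,0],[-3,1,0,0],[2,0,1,0],[-2,-2,-4,1]] U=[[3,3,2,1],[0,-2,3,2],[0,0,4,0],[0,0,0,-2]]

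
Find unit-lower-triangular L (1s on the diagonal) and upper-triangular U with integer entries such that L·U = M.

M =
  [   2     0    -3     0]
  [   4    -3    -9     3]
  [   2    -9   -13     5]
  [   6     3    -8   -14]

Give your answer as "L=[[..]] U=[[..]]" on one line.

L=[[1,0,0,0],[2,1,0,0],[1,3,1,0],[3,-1,2,1]] U=[[2,0,-3,0],[0,-3,-3,3],[0,0,-1,-4],[0,0,0,-3]]

  r1 -= 2·r0 → [0,-3,-3,3]
  r2 -= 1·r0 → [0,-9,-10,5]
  r3 -= 3·r0 → [0,3,1,-14]
  r2 -= 3·r1 → [0,0,-1,-4]
  r3 -= -1·r1 → [0,0,-2,-11]
  r3 -= 2·r2 → [0,0,0,-3]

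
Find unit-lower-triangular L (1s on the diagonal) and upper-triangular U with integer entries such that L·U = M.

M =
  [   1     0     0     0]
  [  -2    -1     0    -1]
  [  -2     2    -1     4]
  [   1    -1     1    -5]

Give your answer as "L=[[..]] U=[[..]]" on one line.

  row1 -= -2·row0 → [0,-1,0,-1]
  row2 -= -2·row0 → [0,2,-1,4]
  row3 -= 1·row0 → [0,-1,1,-5]
  row2 -= -2·row1 → [0,0,-1,2]
  row3 -= 1·row1 → [0,0,1,-4]
  row3 -= -1·row2 → [0,0,0,-2]

L=[[1,0,0,0],[-2,1,0,0],[-2,-2,1,0],[1,1,-1,1]] U=[[1,0,0,0],[0,-1,0,-1],[0,0,-1,2],[0,0,0,-2]]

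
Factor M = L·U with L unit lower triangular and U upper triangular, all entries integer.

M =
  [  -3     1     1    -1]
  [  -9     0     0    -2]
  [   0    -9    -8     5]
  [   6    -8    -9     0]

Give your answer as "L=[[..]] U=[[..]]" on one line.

L=[[1,0,0,0],[3,1,0,0],[0,3,1,0],[-2,2,-1,1]] U=[[-3,1,1,-1],[0,-3,-3,1],[0,0,1,2],[0,0,0,-2]]

  row1 -= 3·row0 → [0,-3,-3,1]
  row2 -= 0·row0 → [0,-9,-8,5]
  row3 -= -2·row0 → [0,-6,-7,-2]
  row2 -= 3·row1 → [0,0,1,2]
  row3 -= 2·row1 → [0,0,-1,-4]
  row3 -= -1·row2 → [0,0,0,-2]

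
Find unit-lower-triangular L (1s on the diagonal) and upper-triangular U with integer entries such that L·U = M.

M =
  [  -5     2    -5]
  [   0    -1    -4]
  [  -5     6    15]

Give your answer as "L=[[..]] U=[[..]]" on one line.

  R1 -= 0·R0 → [0,-1,-4]
  R2 -= 1·R0 → [0,4,20]
  R2 -= -4·R1 → [0,0,4]

L=[[1,0,0],[0,1,0],[1,-4,1]] U=[[-5,2,-5],[0,-1,-4],[0,0,4]]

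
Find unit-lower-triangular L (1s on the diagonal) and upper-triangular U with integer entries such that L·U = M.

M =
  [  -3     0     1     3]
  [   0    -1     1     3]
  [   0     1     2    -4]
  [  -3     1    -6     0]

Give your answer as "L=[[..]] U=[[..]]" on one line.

L=[[1,0,0,0],[0,1,0,0],[0,-1,1,0],[1,-1,-2,1]] U=[[-3,0,1,3],[0,-1,1,3],[0,0,3,-1],[0,0,0,-2]]

  R1 -= 0·R0 → [0,-1,1,3]
  R2 -= 0·R0 → [0,1,2,-4]
  R3 -= 1·R0 → [0,1,-7,-3]
  R2 -= -1·R1 → [0,0,3,-1]
  R3 -= -1·R1 → [0,0,-6,0]
  R3 -= -2·R2 → [0,0,0,-2]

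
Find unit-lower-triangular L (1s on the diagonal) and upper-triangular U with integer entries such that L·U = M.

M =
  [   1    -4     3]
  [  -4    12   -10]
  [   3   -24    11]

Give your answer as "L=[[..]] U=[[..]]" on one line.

  row1 -= -4·row0 → [0,-4,2]
  row2 -= 3·row0 → [0,-12,2]
  row2 -= 3·row1 → [0,0,-4]

L=[[1,0,0],[-4,1,0],[3,3,1]] U=[[1,-4,3],[0,-4,2],[0,0,-4]]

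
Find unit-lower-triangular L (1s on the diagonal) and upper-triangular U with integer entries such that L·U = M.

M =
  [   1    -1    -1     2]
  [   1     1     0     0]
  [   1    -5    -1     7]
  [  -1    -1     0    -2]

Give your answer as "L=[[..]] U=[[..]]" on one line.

  r1 -= 1·r0 → [0,2,1,-2]
  r2 -= 1·r0 → [0,-4,0,5]
  r3 -= -1·r0 → [0,-2,-1,0]
  r2 -= -2·r1 → [0,0,2,1]
  r3 -= -1·r1 → [0,0,0,-2]
  r3 -= 0·r2 → [0,0,0,-2]

L=[[1,0,0,0],[1,1,0,0],[1,-2,1,0],[-1,-1,0,1]] U=[[1,-1,-1,2],[0,2,1,-2],[0,0,2,1],[0,0,0,-2]]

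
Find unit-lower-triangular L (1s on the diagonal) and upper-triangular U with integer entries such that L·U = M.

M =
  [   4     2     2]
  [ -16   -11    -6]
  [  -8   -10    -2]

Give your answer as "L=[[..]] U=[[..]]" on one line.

  row1 -= -4·row0 → [0,-3,2]
  row2 -= -2·row0 → [0,-6,2]
  row2 -= 2·row1 → [0,0,-2]

L=[[1,0,0],[-4,1,0],[-2,2,1]] U=[[4,2,2],[0,-3,2],[0,0,-2]]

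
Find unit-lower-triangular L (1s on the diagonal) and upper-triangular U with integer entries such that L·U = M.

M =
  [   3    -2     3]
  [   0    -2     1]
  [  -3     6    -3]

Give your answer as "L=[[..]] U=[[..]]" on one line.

L=[[1,0,0],[0,1,0],[-1,-2,1]] U=[[3,-2,3],[0,-2,1],[0,0,2]]

  r1 -= 0·r0 → [0,-2,1]
  r2 -= -1·r0 → [0,4,0]
  r2 -= -2·r1 → [0,0,2]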